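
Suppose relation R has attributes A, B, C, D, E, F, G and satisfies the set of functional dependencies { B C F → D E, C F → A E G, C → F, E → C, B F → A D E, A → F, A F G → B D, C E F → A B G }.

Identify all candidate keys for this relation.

{C}, {E}, {A, B}, {A, G}, {B, F}

{C}⁺: C→F adds F; CF→AEG adds A, E, G; AFG→BD adds B, D → {A, B, C, D, E, F, G}.
{E}⁺: E→C adds C; C→F adds F; CEF→ABG adds A, B, G; BCF→DE adds D → {A, B, C, D, E, F, G}.
{A, B}⁺: A→F adds F; BF→ADE adds D, E; E→C adds C; CEF→ABG adds G → {A, B, C, D, E, F, G}. Minimal: {B}⁺ = {B}; {A}⁺ = {A, F} — none reach the full schema.
{A, G}⁺: A→F adds F; AFG→BD adds B, D; BF→ADE adds E; E→C adds C → {A, B, C, D, E, F, G}. Minimal: {G}⁺ = {G}; {A}⁺ = {A, F} — none reach the full schema.
{B, F}⁺: BF→ADE adds A, D, E; E→C adds C; CEF→ABG adds G → {A, B, C, D, E, F, G}. Minimal: {F}⁺ = {F}; {B}⁺ = {B} — none reach the full schema.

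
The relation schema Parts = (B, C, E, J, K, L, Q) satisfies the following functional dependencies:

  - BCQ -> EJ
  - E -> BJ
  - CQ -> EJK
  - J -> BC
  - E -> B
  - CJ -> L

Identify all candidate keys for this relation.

CQ, EQ, JQ

Attribute Q never appears on the right-hand side of any dependency, so Q must belong to every candidate key.
{Q}⁺ = {Q}, which is not all of the schema, so we must add further attributes.
{C, Q}⁺: CQ→EJK adds E, J, K; J→BC adds B; CJ→L adds L → {B, C, E, J, K, L, Q}. Minimal: {Q}⁺ = {Q}; {C}⁺ = {C} — none reach the full schema.
{E, Q}⁺: E→BJ adds B, J; J→BC adds C; CJ→L adds L; CQ→EJK adds K → {B, C, E, J, K, L, Q}. Minimal: {Q}⁺ = {Q}; {E}⁺ = {B, C, E, J, L} — none reach the full schema.
{J, Q}⁺: J→BC adds B, C; CJ→L adds L; BCQ→EJ adds E; CQ→EJK adds K → {B, C, E, J, K, L, Q}. Minimal: {Q}⁺ = {Q}; {J}⁺ = {B, C, J, L} — none reach the full schema.
Any other superkey contains one of these as a subset, so there are no further candidate keys.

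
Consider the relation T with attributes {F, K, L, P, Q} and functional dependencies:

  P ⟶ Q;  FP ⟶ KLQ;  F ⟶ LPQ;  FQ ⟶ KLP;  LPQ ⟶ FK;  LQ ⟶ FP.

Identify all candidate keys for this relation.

{F}; {L, P}; {L, Q}

{F}⁺: F→LPQ adds L, P, Q; FQ→KLP adds K → {F, K, L, P, Q}.
{L, P}⁺: P→Q adds Q; LPQ→FK adds F, K → {F, K, L, P, Q}. Minimal: {P}⁺ = {P, Q}; {L}⁺ = {L} — none reach the full schema.
{L, Q}⁺: LQ→FP adds F, P; FP→KLQ adds K → {F, K, L, P, Q}. Minimal: {Q}⁺ = {Q}; {L}⁺ = {L} — none reach the full schema.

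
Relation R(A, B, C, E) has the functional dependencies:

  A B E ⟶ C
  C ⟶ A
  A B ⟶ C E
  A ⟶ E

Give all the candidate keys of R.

Attribute B never appears on the right-hand side of any dependency, so B must belong to every candidate key.
{B}⁺ = {B}, which is not all of the schema, so we must add further attributes.
{A, B}⁺: AB→CE adds C, E → {A, B, C, E}. Minimal: {B}⁺ = {B}; {A}⁺ = {A, E} — none reach the full schema.
{B, C}⁺: C→A adds A; AB→CE adds E → {A, B, C, E}. Minimal: {C}⁺ = {A, C, E}; {B}⁺ = {B} — none reach the full schema.

{A, B}; {B, C}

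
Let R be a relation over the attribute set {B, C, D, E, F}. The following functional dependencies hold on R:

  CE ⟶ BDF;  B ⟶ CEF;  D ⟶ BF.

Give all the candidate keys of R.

{B}; {D}; {C, E}

{B}⁺: B→CEF adds C, E, F; CE→BDF adds D → {B, C, D, E, F}.
{D}⁺: D→BF adds B, F; B→CEF adds C, E → {B, C, D, E, F}.
{C, E}⁺: CE→BDF adds B, D, F → {B, C, D, E, F}. Minimal: {E}⁺ = {E}; {C}⁺ = {C} — none reach the full schema.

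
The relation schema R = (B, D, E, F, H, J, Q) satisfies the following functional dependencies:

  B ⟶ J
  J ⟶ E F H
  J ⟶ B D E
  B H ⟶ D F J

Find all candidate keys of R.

BQ, JQ

Attribute Q never appears on the right-hand side of any dependency, so Q must belong to every candidate key.
{Q}⁺ = {Q}, which is not all of the schema, so we must add further attributes.
{B, Q}⁺: B→J adds J; J→EFH adds E, F, H; J→BDE adds D → {B, D, E, F, H, J, Q}.
{J, Q}⁺: J→EFH adds E, F, H; J→BDE adds B, D → {B, D, E, F, H, J, Q}.
Any other superkey contains one of these as a subset, so there are no further candidate keys.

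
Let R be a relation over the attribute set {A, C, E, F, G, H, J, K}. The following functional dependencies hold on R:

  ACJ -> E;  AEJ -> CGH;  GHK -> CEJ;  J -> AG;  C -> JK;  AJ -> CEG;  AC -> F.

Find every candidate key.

{C}⁺: C→JK adds J, K; J→AG adds A, G; AJ→CEG adds E; AC→F adds F; AEJ→CGH adds H → {A, C, E, F, G, H, J, K}.
{J}⁺: J→AG adds A, G; AJ→CEG adds C, E; AC→F adds F; AEJ→CGH adds H; C→JK adds K → {A, C, E, F, G, H, J, K}.
{G, H, K}⁺: GHK→CEJ adds C, E, J; J→AG adds A; AC→F adds F → {A, C, E, F, G, H, J, K}. Minimal: {H, K}⁺ = {H, K}; {G, K}⁺ = {G, K}; {G, H}⁺ = {G, H} — none reach the full schema.
Any other superkey contains one of these as a subset, so there are no further candidate keys.

{C}; {J}; {G, H, K}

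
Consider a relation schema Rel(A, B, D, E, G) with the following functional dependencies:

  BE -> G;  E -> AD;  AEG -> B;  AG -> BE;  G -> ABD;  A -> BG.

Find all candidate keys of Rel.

{A}, {E}, {G}

{A}⁺: A→BG adds B, G; AG→BE adds E; G→ABD adds D → {A, B, D, E, G}.
{E}⁺: E→AD adds A, D; A→BG adds B, G → {A, B, D, E, G}.
{G}⁺: G→ABD adds A, B, D; AG→BE adds E → {A, B, D, E, G}.
Any other superkey contains one of these as a subset, so there are no further candidate keys.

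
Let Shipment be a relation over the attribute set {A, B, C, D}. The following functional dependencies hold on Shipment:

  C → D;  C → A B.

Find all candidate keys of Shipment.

(C)

{C}⁺: C→D adds D; C→AB adds A, B → {A, B, C, D}.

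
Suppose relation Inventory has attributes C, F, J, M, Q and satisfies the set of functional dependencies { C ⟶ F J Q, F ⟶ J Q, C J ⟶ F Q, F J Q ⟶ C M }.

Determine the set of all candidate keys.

{C}; {F}

{C}⁺: C→FJQ adds F, J, Q; FJQ→CM adds M → {C, F, J, M, Q}.
{F}⁺: F→JQ adds J, Q; FJQ→CM adds C, M → {C, F, J, M, Q}.
Any other superkey contains one of these as a subset, so there are no further candidate keys.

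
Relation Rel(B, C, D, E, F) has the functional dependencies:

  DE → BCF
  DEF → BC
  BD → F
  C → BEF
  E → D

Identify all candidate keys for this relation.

C, E

{C}⁺: C→BEF adds B, E, F; E→D adds D → {B, C, D, E, F}.
{E}⁺: E→D adds D; DE→BCF adds B, C, F → {B, C, D, E, F}.
Any other superkey contains one of these as a subset, so there are no further candidate keys.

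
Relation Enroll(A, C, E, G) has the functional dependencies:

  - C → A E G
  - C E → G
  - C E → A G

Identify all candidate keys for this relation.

{C}

{C}⁺: C→AEG adds A, E, G → {A, C, E, G}.
No other minimal superkey exists.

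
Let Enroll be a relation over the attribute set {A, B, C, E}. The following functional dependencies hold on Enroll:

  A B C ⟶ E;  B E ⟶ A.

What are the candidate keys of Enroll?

Attributes B, C never appear on any right-hand side, so every candidate key must contain {B, C}.
{B, C}⁺ = {B, C}, which is not all of the schema, so we must add further attributes.
{A, B, C}⁺: ABC→E adds E → {A, B, C, E}.
{B, C, E}⁺: BE→A adds A → {A, B, C, E}.
Any other superkey contains one of these as a subset, so there are no further candidate keys.

ABC, BCE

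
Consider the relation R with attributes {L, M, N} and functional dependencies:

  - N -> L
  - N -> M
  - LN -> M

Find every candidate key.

N

Attribute N never appears on the right-hand side of any dependency, so N must belong to every candidate key.
{N}⁺ = {L, M, N}, which is all of the schema, so {N} is the only candidate key.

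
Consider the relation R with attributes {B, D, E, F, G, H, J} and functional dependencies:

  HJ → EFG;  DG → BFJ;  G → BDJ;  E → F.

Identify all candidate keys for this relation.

GH, HJ

Attribute H never appears on the right-hand side of any dependency, so H must belong to every candidate key.
{H}⁺ = {H}, which is not all of the schema, so we must add further attributes.
{G, H}⁺: G→BDJ adds B, D, J; HJ→EFG adds E, F → {B, D, E, F, G, H, J}. Minimal: {H}⁺ = {H}; {G}⁺ = {B, D, F, G, J} — none reach the full schema.
{H, J}⁺: HJ→EFG adds E, F, G; G→BDJ adds B, D → {B, D, E, F, G, H, J}. Minimal: {J}⁺ = {J}; {H}⁺ = {H} — none reach the full schema.
Any other superkey contains one of these as a subset, so there are no further candidate keys.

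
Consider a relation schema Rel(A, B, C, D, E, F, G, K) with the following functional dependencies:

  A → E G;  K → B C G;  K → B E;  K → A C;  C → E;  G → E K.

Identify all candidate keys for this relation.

{A, D, F}, {D, F, G}, {D, F, K}

Attributes D, F never appear on any right-hand side, so every candidate key must contain {D, F}.
{D, F}⁺ = {D, F}, which is not all of the schema, so we must add further attributes.
{A, D, F}⁺: A→EG adds E, G; G→EK adds K; K→BCG adds B, C → {A, B, C, D, E, F, G, K}. Minimal: {D, F}⁺ = {D, F}; {A, F}⁺ = {A, B, C, E, F, G, K}; {A, D}⁺ = {A, B, C, D, E, G, K} — none reach the full schema.
{D, F, G}⁺: G→EK adds E, K; K→BCG adds B, C; K→AC adds A → {A, B, C, D, E, F, G, K}. Minimal: {F, G}⁺ = {A, B, C, E, F, G, K}; {D, G}⁺ = {A, B, C, D, E, G, K}; {D, F}⁺ = {D, F} — none reach the full schema.
{D, F, K}⁺: K→BCG adds B, C, G; K→BE adds E; K→AC adds A → {A, B, C, D, E, F, G, K}. Minimal: {F, K}⁺ = {A, B, C, E, F, G, K}; {D, K}⁺ = {A, B, C, D, E, G, K}; {D, F}⁺ = {D, F} — none reach the full schema.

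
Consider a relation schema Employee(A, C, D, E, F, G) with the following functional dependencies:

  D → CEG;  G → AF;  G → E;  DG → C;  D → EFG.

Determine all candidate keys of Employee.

{D}⁺: D→CEG adds C, E, G; G→AF adds A, F → {A, C, D, E, F, G}.
No other minimal superkey exists.

{D}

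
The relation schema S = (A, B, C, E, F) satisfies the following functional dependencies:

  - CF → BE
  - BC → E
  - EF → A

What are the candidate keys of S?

Attributes C, F never appear on any right-hand side, so every candidate key must contain {C, F}.
{C, F}⁺ = {A, B, C, E, F}, which is all of the schema, so {C, F} is the only candidate key.

{C, F}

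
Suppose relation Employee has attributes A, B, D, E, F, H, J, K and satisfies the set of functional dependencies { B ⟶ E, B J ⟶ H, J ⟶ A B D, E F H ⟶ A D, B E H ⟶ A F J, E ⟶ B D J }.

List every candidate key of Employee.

{B, K}; {E, K}; {J, K}

{B, K}⁺: B→E adds E; E→BDJ adds D, J; BJ→H adds H; J→ABD adds A; BEH→AFJ adds F → {A, B, D, E, F, H, J, K}. Minimal: {K}⁺ = {K}; {B}⁺ = {A, B, D, E, F, H, J} — none reach the full schema.
{E, K}⁺: E→BDJ adds B, D, J; BJ→H adds H; J→ABD adds A; BEH→AFJ adds F → {A, B, D, E, F, H, J, K}. Minimal: {K}⁺ = {K}; {E}⁺ = {A, B, D, E, F, H, J} — none reach the full schema.
{J, K}⁺: J→ABD adds A, B, D; B→E adds E; BJ→H adds H; BEH→AFJ adds F → {A, B, D, E, F, H, J, K}. Minimal: {K}⁺ = {K}; {J}⁺ = {A, B, D, E, F, H, J} — none reach the full schema.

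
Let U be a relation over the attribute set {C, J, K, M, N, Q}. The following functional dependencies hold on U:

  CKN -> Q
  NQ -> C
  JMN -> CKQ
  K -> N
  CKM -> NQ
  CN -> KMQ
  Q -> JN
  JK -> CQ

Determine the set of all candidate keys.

{Q}⁺: Q→JN adds J, N; NQ→C adds C; CN→KMQ adds K, M → {C, J, K, M, N, Q}.
{C, K}⁺: K→N adds N; CN→KMQ adds M, Q; Q→JN adds J → {C, J, K, M, N, Q}. Minimal: {K}⁺ = {K, N}; {C}⁺ = {C} — none reach the full schema.
{C, N}⁺: CN→KMQ adds K, M, Q; Q→JN adds J → {C, J, K, M, N, Q}. Minimal: {N}⁺ = {N}; {C}⁺ = {C} — none reach the full schema.
{J, K}⁺: K→N adds N; JK→CQ adds C, Q; CN→KMQ adds M → {C, J, K, M, N, Q}. Minimal: {K}⁺ = {K, N}; {J}⁺ = {J} — none reach the full schema.
{J, M, N}⁺: JMN→CKQ adds C, K, Q → {C, J, K, M, N, Q}. Minimal: {M, N}⁺ = {M, N}; {J, N}⁺ = {J, N}; {J, M}⁺ = {J, M} — none reach the full schema.
Any other superkey contains one of these as a subset, so there are no further candidate keys.

Q, CK, CN, JK, JMN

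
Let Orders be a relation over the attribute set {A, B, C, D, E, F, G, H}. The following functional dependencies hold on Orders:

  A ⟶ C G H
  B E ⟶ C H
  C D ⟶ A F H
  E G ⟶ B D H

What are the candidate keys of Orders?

Attribute E never appears on the right-hand side of any dependency, so E must belong to every candidate key.
{E}⁺ = {E}, which is not all of the schema, so we must add further attributes.
{A, E}⁺: A→CGH adds C, G, H; EG→BDH adds B, D; CD→AFH adds F → {A, B, C, D, E, F, G, H}.
{E, G}⁺: EG→BDH adds B, D, H; BE→CH adds C; CD→AFH adds A, F → {A, B, C, D, E, F, G, H}.
{B, D, E}⁺: BE→CH adds C, H; CD→AFH adds A, F; A→CGH adds G → {A, B, C, D, E, F, G, H}.
{C, D, E}⁺: CD→AFH adds A, F, H; A→CGH adds G; EG→BDH adds B → {A, B, C, D, E, F, G, H}.

AE; EG; BDE; CDE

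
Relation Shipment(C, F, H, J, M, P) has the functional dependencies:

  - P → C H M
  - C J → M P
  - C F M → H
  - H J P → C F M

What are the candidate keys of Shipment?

(C, J), (J, P)

{C, J}⁺: CJ→MP adds M, P; P→CHM adds H; HJP→CFM adds F → {C, F, H, J, M, P}. Minimal: {J}⁺ = {J}; {C}⁺ = {C} — none reach the full schema.
{J, P}⁺: P→CHM adds C, H, M; HJP→CFM adds F → {C, F, H, J, M, P}. Minimal: {P}⁺ = {C, H, M, P}; {J}⁺ = {J} — none reach the full schema.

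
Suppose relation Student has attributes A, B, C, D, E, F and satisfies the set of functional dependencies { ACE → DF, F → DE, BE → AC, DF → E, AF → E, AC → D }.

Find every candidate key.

(B, E); (B, F)

{B, E}⁺: BE→AC adds A, C; AC→D adds D; ACE→DF adds F → {A, B, C, D, E, F}.
{B, F}⁺: F→DE adds D, E; BE→AC adds A, C → {A, B, C, D, E, F}.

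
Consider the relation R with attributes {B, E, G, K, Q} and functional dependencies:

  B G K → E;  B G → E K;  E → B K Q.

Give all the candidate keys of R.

{B, G}; {E, G}

{B, G}⁺: BG→EK adds E, K; E→BKQ adds Q → {B, E, G, K, Q}.
{E, G}⁺: E→BKQ adds B, K, Q → {B, E, G, K, Q}.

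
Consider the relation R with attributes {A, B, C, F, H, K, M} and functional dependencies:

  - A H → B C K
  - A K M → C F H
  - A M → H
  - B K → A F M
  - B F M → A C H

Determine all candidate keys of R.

{A, H}⁺: AH→BCK adds B, C, K; BK→AFM adds F, M → {A, B, C, F, H, K, M}. Minimal: {H}⁺ = {H}; {A}⁺ = {A} — none reach the full schema.
{A, M}⁺: AM→H adds H; AH→BCK adds B, C, K; AKM→CFH adds F → {A, B, C, F, H, K, M}. Minimal: {M}⁺ = {M}; {A}⁺ = {A} — none reach the full schema.
{B, K}⁺: BK→AFM adds A, F, M; BFM→ACH adds C, H → {A, B, C, F, H, K, M}. Minimal: {K}⁺ = {K}; {B}⁺ = {B} — none reach the full schema.
{B, F, M}⁺: BFM→ACH adds A, C, H; AH→BCK adds K → {A, B, C, F, H, K, M}. Minimal: {F, M}⁺ = {F, M}; {B, M}⁺ = {B, M}; {B, F}⁺ = {B, F} — none reach the full schema.
Any other superkey contains one of these as a subset, so there are no further candidate keys.

{A, H}, {A, M}, {B, K}, {B, F, M}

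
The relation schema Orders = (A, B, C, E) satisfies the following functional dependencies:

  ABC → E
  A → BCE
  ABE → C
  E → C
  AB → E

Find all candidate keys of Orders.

{A}

Attribute A never appears on the right-hand side of any dependency, so A must belong to every candidate key.
{A}⁺ = {A, B, C, E}, which is all of the schema, so {A} is the only candidate key.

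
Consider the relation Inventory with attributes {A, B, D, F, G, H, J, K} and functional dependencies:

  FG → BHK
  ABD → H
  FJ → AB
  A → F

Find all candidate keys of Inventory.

{A, D, G, J}; {D, F, G, J}

{A, D, G, J}⁺: A→F adds F; FG→BHK adds B, H, K → {A, B, D, F, G, H, J, K}. Minimal: {D, G, J}⁺ = {D, G, J}; {A, G, J}⁺ = {A, B, F, G, H, J, K}; {A, D, J}⁺ = {A, B, D, F, H, J}; … — none reach the full schema.
{D, F, G, J}⁺: FG→BHK adds B, H, K; FJ→AB adds A → {A, B, D, F, G, H, J, K}. Minimal: {F, G, J}⁺ = {A, B, F, G, H, J, K}; {D, G, J}⁺ = {D, G, J}; {D, F, J}⁺ = {A, B, D, F, H, J}; … — none reach the full schema.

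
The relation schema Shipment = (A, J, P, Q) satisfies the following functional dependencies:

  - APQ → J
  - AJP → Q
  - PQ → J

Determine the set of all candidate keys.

Attributes A, P never appear on any right-hand side, so every candidate key must contain {A, P}.
{A, P}⁺ = {A, P}, which is not all of the schema, so we must add further attributes.
{A, J, P}⁺: AJP→Q adds Q → {A, J, P, Q}. Minimal: {J, P}⁺ = {J, P}; {A, P}⁺ = {A, P}; {A, J}⁺ = {A, J} — none reach the full schema.
{A, P, Q}⁺: APQ→J adds J → {A, J, P, Q}. Minimal: {P, Q}⁺ = {J, P, Q}; {A, Q}⁺ = {A, Q}; {A, P}⁺ = {A, P} — none reach the full schema.
Any other superkey contains one of these as a subset, so there are no further candidate keys.

{A, J, P}, {A, P, Q}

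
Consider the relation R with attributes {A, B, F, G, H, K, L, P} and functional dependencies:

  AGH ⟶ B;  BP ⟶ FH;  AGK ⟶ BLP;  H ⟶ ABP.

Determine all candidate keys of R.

{A, G, K}, {G, H, K}, {B, G, K, P}

Attributes G, K never appear on any right-hand side, so every candidate key must contain {G, K}.
{G, K}⁺ = {G, K}, which is not all of the schema, so we must add further attributes.
{A, G, K}⁺: AGK→BLP adds B, L, P; BP→FH adds F, H → {A, B, F, G, H, K, L, P}. Minimal: {G, K}⁺ = {G, K}; {A, K}⁺ = {A, K}; {A, G}⁺ = {A, G} — none reach the full schema.
{G, H, K}⁺: H→ABP adds A, B, P; BP→FH adds F; AGK→BLP adds L → {A, B, F, G, H, K, L, P}. Minimal: {H, K}⁺ = {A, B, F, H, K, P}; {G, K}⁺ = {G, K}; {G, H}⁺ = {A, B, F, G, H, P} — none reach the full schema.
{B, G, K, P}⁺: BP→FH adds F, H; H→ABP adds A; AGK→BLP adds L → {A, B, F, G, H, K, L, P}. Minimal: {G, K, P}⁺ = {G, K, P}; {B, K, P}⁺ = {A, B, F, H, K, P}; {B, G, P}⁺ = {A, B, F, G, H, P}; … — none reach the full schema.
Any other superkey contains one of these as a subset, so there are no further candidate keys.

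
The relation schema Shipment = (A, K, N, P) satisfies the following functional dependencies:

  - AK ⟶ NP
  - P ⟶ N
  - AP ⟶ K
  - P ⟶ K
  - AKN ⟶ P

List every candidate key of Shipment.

Attribute A never appears on the right-hand side of any dependency, so A must belong to every candidate key.
{A}⁺ = {A}, which is not all of the schema, so we must add further attributes.
{A, K}⁺: AK→NP adds N, P → {A, K, N, P}. Minimal: {K}⁺ = {K}; {A}⁺ = {A} — none reach the full schema.
{A, P}⁺: P→N adds N; AP→K adds K → {A, K, N, P}. Minimal: {P}⁺ = {K, N, P}; {A}⁺ = {A} — none reach the full schema.
Any other superkey contains one of these as a subset, so there are no further candidate keys.

(A, K), (A, P)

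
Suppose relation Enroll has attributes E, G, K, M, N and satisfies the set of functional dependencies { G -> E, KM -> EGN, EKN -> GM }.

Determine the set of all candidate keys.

KM, EKN, GKN

Attribute K never appears on the right-hand side of any dependency, so K must belong to every candidate key.
{K}⁺ = {K}, which is not all of the schema, so we must add further attributes.
{K, M}⁺: KM→EGN adds E, G, N → {E, G, K, M, N}.
{E, K, N}⁺: EKN→GM adds G, M → {E, G, K, M, N}.
{G, K, N}⁺: G→E adds E; EKN→GM adds M → {E, G, K, M, N}.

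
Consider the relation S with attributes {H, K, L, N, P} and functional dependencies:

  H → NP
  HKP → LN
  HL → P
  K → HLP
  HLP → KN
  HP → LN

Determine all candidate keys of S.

{H}⁺: H→NP adds N, P; HP→LN adds L; HLP→KN adds K → {H, K, L, N, P}.
{K}⁺: K→HLP adds H, L, P; HLP→KN adds N → {H, K, L, N, P}.

(H), (K)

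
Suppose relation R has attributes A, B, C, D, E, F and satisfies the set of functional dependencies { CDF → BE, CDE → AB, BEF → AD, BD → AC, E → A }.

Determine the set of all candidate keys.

(B, D, F), (B, E, F), (C, D, F)

Attribute F never appears on the right-hand side of any dependency, so F must belong to every candidate key.
{F}⁺ = {F}, which is not all of the schema, so we must add further attributes.
{B, D, F}⁺: BD→AC adds A, C; CDF→BE adds E → {A, B, C, D, E, F}.
{B, E, F}⁺: BEF→AD adds A, D; BD→AC adds C → {A, B, C, D, E, F}.
{C, D, F}⁺: CDF→BE adds B, E; CDE→AB adds A → {A, B, C, D, E, F}.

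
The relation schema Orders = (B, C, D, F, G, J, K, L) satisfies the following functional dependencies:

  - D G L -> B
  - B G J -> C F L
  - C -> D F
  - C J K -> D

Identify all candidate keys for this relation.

Attributes G, J, K never appear on any right-hand side, so every candidate key must contain {G, J, K}.
{G, J, K}⁺ = {G, J, K}, which is not all of the schema, so we must add further attributes.
{B, G, J, K}⁺: BGJ→CFL adds C, F, L; C→DF adds D → {B, C, D, F, G, J, K, L}. Minimal: {G, J, K}⁺ = {G, J, K}; {B, J, K}⁺ = {B, J, K}; {B, G, K}⁺ = {B, G, K}; … — none reach the full schema.
{C, G, J, K, L}⁺: C→DF adds D, F; DGL→B adds B → {B, C, D, F, G, J, K, L}. Minimal: {G, J, K, L}⁺ = {G, J, K, L}; {C, J, K, L}⁺ = {C, D, F, J, K, L}; {C, G, K, L}⁺ = {B, C, D, F, G, K, L}; … — none reach the full schema.
{D, G, J, K, L}⁺: DGL→B adds B; BGJ→CFL adds C, F → {B, C, D, F, G, J, K, L}. Minimal: {G, J, K, L}⁺ = {G, J, K, L}; {D, J, K, L}⁺ = {D, J, K, L}; {D, G, K, L}⁺ = {B, D, G, K, L}; … — none reach the full schema.

{B, G, J, K}, {C, G, J, K, L}, {D, G, J, K, L}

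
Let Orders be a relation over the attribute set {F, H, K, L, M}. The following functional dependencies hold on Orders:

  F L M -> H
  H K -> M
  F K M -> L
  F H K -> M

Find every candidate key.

{F, H, K}, {F, K, M}

Attributes F, K never appear on any right-hand side, so every candidate key must contain {F, K}.
{F, K}⁺ = {F, K}, which is not all of the schema, so we must add further attributes.
{F, H, K}⁺: HK→M adds M; FKM→L adds L → {F, H, K, L, M}. Minimal: {H, K}⁺ = {H, K, M}; {F, K}⁺ = {F, K}; {F, H}⁺ = {F, H} — none reach the full schema.
{F, K, M}⁺: FKM→L adds L; FLM→H adds H → {F, H, K, L, M}. Minimal: {K, M}⁺ = {K, M}; {F, M}⁺ = {F, M}; {F, K}⁺ = {F, K} — none reach the full schema.
Any other superkey contains one of these as a subset, so there are no further candidate keys.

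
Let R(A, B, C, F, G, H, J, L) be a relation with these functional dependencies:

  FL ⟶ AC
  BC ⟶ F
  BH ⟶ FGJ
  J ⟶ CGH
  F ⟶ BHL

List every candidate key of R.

{F}; {B, C}; {B, H}; {B, J}

{F}⁺: F→BHL adds B, H, L; FL→AC adds A, C; BH→FGJ adds G, J → {A, B, C, F, G, H, J, L}.
{B, C}⁺: BC→F adds F; F→BHL adds H, L; FL→AC adds A; BH→FGJ adds G, J → {A, B, C, F, G, H, J, L}. Minimal: {C}⁺ = {C}; {B}⁺ = {B} — none reach the full schema.
{B, H}⁺: BH→FGJ adds F, G, J; J→CGH adds C; F→BHL adds L; FL→AC adds A → {A, B, C, F, G, H, J, L}. Minimal: {H}⁺ = {H}; {B}⁺ = {B} — none reach the full schema.
{B, J}⁺: J→CGH adds C, G, H; BC→F adds F; F→BHL adds L; FL→AC adds A → {A, B, C, F, G, H, J, L}. Minimal: {J}⁺ = {C, G, H, J}; {B}⁺ = {B} — none reach the full schema.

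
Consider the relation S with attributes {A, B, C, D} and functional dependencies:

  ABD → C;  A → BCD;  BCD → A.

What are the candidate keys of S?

{A}⁺: A→BCD adds B, C, D → {A, B, C, D}.
{B, C, D}⁺: BCD→A adds A → {A, B, C, D}. Minimal: {C, D}⁺ = {C, D}; {B, D}⁺ = {B, D}; {B, C}⁺ = {B, C} — none reach the full schema.
Any other superkey contains one of these as a subset, so there are no further candidate keys.

(A); (B, C, D)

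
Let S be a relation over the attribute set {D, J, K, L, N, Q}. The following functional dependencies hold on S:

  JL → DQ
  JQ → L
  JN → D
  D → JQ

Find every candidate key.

(D, K, N); (J, K, N)

Attributes K, N never appear on any right-hand side, so every candidate key must contain {K, N}.
{K, N}⁺ = {K, N}, which is not all of the schema, so we must add further attributes.
{D, K, N}⁺: D→JQ adds J, Q; JQ→L adds L → {D, J, K, L, N, Q}. Minimal: {K, N}⁺ = {K, N}; {D, N}⁺ = {D, J, L, N, Q}; {D, K}⁺ = {D, J, K, L, Q} — none reach the full schema.
{J, K, N}⁺: JN→D adds D; D→JQ adds Q; JQ→L adds L → {D, J, K, L, N, Q}. Minimal: {K, N}⁺ = {K, N}; {J, N}⁺ = {D, J, L, N, Q}; {J, K}⁺ = {J, K} — none reach the full schema.
Any other superkey contains one of these as a subset, so there are no further candidate keys.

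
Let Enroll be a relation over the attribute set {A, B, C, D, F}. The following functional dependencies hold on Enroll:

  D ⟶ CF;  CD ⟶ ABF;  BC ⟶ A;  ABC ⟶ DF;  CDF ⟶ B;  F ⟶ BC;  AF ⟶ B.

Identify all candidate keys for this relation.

{D}⁺: D→CF adds C, F; CD→ABF adds A, B → {A, B, C, D, F}.
{F}⁺: F→BC adds B, C; BC→A adds A; ABC→DF adds D → {A, B, C, D, F}.
{B, C}⁺: BC→A adds A; ABC→DF adds D, F → {A, B, C, D, F}. Minimal: {C}⁺ = {C}; {B}⁺ = {B} — none reach the full schema.

(D), (F), (B, C)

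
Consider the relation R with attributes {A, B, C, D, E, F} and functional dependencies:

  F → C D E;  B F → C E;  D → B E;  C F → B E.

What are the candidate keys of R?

{A, F}

Attributes A, F never appear on any right-hand side, so every candidate key must contain {A, F}.
{A, F}⁺ = {A, B, C, D, E, F}, which is all of the schema, so {A, F} is the only candidate key.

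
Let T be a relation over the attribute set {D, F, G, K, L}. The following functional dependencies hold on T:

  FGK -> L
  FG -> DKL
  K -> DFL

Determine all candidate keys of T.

{F, G}, {G, K}

{F, G}⁺: FG→DKL adds D, K, L → {D, F, G, K, L}.
{G, K}⁺: K→DFL adds D, F, L → {D, F, G, K, L}.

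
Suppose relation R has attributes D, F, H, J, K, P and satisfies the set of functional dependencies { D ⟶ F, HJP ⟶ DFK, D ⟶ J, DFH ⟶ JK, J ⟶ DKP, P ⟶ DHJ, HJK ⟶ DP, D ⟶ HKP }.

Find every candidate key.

{D}⁺: D→F adds F; D→J adds J; J→DKP adds K, P; P→DHJ adds H → {D, F, H, J, K, P}.
{J}⁺: J→DKP adds D, K, P; P→DHJ adds H; D→F adds F → {D, F, H, J, K, P}.
{P}⁺: P→DHJ adds D, H, J; D→HKP adds K; D→F adds F → {D, F, H, J, K, P}.

D; J; P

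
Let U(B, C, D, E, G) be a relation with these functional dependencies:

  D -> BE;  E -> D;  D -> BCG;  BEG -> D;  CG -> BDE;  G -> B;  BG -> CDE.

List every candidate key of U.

{D}⁺: D→BE adds B, E; D→BCG adds C, G → {B, C, D, E, G}.
{E}⁺: E→D adds D; D→BCG adds B, C, G → {B, C, D, E, G}.
{G}⁺: G→B adds B; BG→CDE adds C, D, E → {B, C, D, E, G}.
Any other superkey contains one of these as a subset, so there are no further candidate keys.

D; E; G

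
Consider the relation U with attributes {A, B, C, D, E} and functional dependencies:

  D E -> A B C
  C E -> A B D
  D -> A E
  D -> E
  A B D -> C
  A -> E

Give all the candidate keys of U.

D, AC, CE

{D}⁺: D→AE adds A, E; DE→ABC adds B, C → {A, B, C, D, E}.
{A, C}⁺: A→E adds E; CE→ABD adds B, D → {A, B, C, D, E}.
{C, E}⁺: CE→ABD adds A, B, D → {A, B, C, D, E}.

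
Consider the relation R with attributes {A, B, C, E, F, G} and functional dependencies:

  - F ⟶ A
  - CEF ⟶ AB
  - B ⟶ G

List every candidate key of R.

CEF

Attributes C, E, F never appear on any right-hand side, so every candidate key must contain {C, E, F}.
{C, E, F}⁺ = {A, B, C, E, F, G}, which is all of the schema, so {C, E, F} is the only candidate key.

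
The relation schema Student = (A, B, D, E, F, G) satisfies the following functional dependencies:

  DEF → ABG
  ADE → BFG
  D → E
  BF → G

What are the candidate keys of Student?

(A, D), (D, F)

{A, D}⁺: D→E adds E; ADE→BFG adds B, F, G → {A, B, D, E, F, G}. Minimal: {D}⁺ = {D, E}; {A}⁺ = {A} — none reach the full schema.
{D, F}⁺: D→E adds E; DEF→ABG adds A, B, G → {A, B, D, E, F, G}. Minimal: {F}⁺ = {F}; {D}⁺ = {D, E} — none reach the full schema.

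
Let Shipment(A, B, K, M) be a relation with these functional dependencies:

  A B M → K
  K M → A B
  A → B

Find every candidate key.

Attribute M never appears on the right-hand side of any dependency, so M must belong to every candidate key.
{M}⁺ = {M}, which is not all of the schema, so we must add further attributes.
{A, M}⁺: A→B adds B; ABM→K adds K → {A, B, K, M}.
{K, M}⁺: KM→AB adds A, B → {A, B, K, M}.

AM, KM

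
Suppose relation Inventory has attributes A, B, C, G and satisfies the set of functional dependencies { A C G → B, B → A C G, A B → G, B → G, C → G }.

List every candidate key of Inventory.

{B}⁺: B→ACG adds A, C, G → {A, B, C, G}.
{A, C}⁺: C→G adds G; ACG→B adds B → {A, B, C, G}. Minimal: {C}⁺ = {C, G}; {A}⁺ = {A} — none reach the full schema.

{B}, {A, C}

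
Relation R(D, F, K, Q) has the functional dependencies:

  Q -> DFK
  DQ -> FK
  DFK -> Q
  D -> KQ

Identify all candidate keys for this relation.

{D}⁺: D→KQ adds K, Q; Q→DFK adds F → {D, F, K, Q}.
{Q}⁺: Q→DFK adds D, F, K → {D, F, K, Q}.

(D), (Q)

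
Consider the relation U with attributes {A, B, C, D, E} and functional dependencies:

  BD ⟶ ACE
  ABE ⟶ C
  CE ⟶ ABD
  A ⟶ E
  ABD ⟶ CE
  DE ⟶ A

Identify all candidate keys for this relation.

{A, B}⁺: A→E adds E; ABE→C adds C; CE→ABD adds D → {A, B, C, D, E}.
{A, C}⁺: A→E adds E; CE→ABD adds B, D → {A, B, C, D, E}.
{B, D}⁺: BD→ACE adds A, C, E → {A, B, C, D, E}.
{C, E}⁺: CE→ABD adds A, B, D → {A, B, C, D, E}.
Any other superkey contains one of these as a subset, so there are no further candidate keys.

{A, B}, {A, C}, {B, D}, {C, E}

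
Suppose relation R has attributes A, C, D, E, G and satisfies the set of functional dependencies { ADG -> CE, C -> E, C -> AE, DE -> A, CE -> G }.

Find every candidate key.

{C, D}; {A, D, G}; {D, E, G}

Attribute D never appears on the right-hand side of any dependency, so D must belong to every candidate key.
{D}⁺ = {D}, which is not all of the schema, so we must add further attributes.
{C, D}⁺: C→E adds E; C→AE adds A; CE→G adds G → {A, C, D, E, G}. Minimal: {D}⁺ = {D}; {C}⁺ = {A, C, E, G} — none reach the full schema.
{A, D, G}⁺: ADG→CE adds C, E → {A, C, D, E, G}. Minimal: {D, G}⁺ = {D, G}; {A, G}⁺ = {A, G}; {A, D}⁺ = {A, D} — none reach the full schema.
{D, E, G}⁺: DE→A adds A; ADG→CE adds C → {A, C, D, E, G}. Minimal: {E, G}⁺ = {E, G}; {D, G}⁺ = {D, G}; {D, E}⁺ = {A, D, E} — none reach the full schema.
Any other superkey contains one of these as a subset, so there are no further candidate keys.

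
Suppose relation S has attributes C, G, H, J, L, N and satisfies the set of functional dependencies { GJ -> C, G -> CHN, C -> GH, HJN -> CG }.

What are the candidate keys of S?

{C, J, L}; {G, J, L}; {H, J, L, N}

{C, J, L}⁺: C→GH adds G, H; G→CHN adds N → {C, G, H, J, L, N}. Minimal: {J, L}⁺ = {J, L}; {C, L}⁺ = {C, G, H, L, N}; {C, J}⁺ = {C, G, H, J, N} — none reach the full schema.
{G, J, L}⁺: GJ→C adds C; G→CHN adds H, N → {C, G, H, J, L, N}. Minimal: {J, L}⁺ = {J, L}; {G, L}⁺ = {C, G, H, L, N}; {G, J}⁺ = {C, G, H, J, N} — none reach the full schema.
{H, J, L, N}⁺: HJN→CG adds C, G → {C, G, H, J, L, N}. Minimal: {J, L, N}⁺ = {J, L, N}; {H, L, N}⁺ = {H, L, N}; {H, J, N}⁺ = {C, G, H, J, N}; … — none reach the full schema.
Any other superkey contains one of these as a subset, so there are no further candidate keys.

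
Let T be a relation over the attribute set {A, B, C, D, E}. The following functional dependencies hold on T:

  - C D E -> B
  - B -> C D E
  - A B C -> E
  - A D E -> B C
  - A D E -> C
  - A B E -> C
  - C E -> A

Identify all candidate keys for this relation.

(B); (A, D, E); (C, D, E)

{B}⁺: B→CDE adds C, D, E; CE→A adds A → {A, B, C, D, E}.
{A, D, E}⁺: ADE→BC adds B, C → {A, B, C, D, E}. Minimal: {D, E}⁺ = {D, E}; {A, E}⁺ = {A, E}; {A, D}⁺ = {A, D} — none reach the full schema.
{C, D, E}⁺: CDE→B adds B; CE→A adds A → {A, B, C, D, E}. Minimal: {D, E}⁺ = {D, E}; {C, E}⁺ = {A, C, E}; {C, D}⁺ = {C, D} — none reach the full schema.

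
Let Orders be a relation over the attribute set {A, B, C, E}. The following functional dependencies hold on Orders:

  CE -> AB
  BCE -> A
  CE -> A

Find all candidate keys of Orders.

{C, E}

{C, E}⁺: CE→AB adds A, B → {A, B, C, E}. Minimal: {E}⁺ = {E}; {C}⁺ = {C} — none reach the full schema.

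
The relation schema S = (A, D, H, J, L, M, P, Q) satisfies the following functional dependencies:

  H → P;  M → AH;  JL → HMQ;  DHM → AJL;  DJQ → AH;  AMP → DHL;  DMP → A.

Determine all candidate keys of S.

{M}⁺: M→AH adds A, H; H→P adds P; AMP→DHL adds D, L; DHM→AJL adds J; JL→HMQ adds Q → {A, D, H, J, L, M, P, Q}.
{J, L}⁺: JL→HMQ adds H, M, Q; H→P adds P; M→AH adds A; AMP→DHL adds D → {A, D, H, J, L, M, P, Q}. Minimal: {L}⁺ = {L}; {J}⁺ = {J} — none reach the full schema.
Any other superkey contains one of these as a subset, so there are no further candidate keys.

M, JL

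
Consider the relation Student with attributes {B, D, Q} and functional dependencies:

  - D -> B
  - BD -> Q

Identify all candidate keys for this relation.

(D)

Attribute D never appears on the right-hand side of any dependency, so D must belong to every candidate key.
{D}⁺ = {B, D, Q}, which is all of the schema, so {D} is the only candidate key.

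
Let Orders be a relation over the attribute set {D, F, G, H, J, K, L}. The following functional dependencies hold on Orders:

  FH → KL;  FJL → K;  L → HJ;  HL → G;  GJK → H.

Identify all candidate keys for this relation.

Attributes D, F never appear on any right-hand side, so every candidate key must contain {D, F}.
{D, F}⁺ = {D, F}, which is not all of the schema, so we must add further attributes.
{D, F, H}⁺: FH→KL adds K, L; L→HJ adds J; HL→G adds G → {D, F, G, H, J, K, L}. Minimal: {F, H}⁺ = {F, G, H, J, K, L}; {D, H}⁺ = {D, H}; {D, F}⁺ = {D, F} — none reach the full schema.
{D, F, L}⁺: L→HJ adds H, J; HL→G adds G; FH→KL adds K → {D, F, G, H, J, K, L}. Minimal: {F, L}⁺ = {F, G, H, J, K, L}; {D, L}⁺ = {D, G, H, J, L}; {D, F}⁺ = {D, F} — none reach the full schema.
{D, F, G, J, K}⁺: GJK→H adds H; FH→KL adds L → {D, F, G, H, J, K, L}. Minimal: {F, G, J, K}⁺ = {F, G, H, J, K, L}; {D, G, J, K}⁺ = {D, G, H, J, K}; {D, F, J, K}⁺ = {D, F, J, K}; … — none reach the full schema.
Any other superkey contains one of these as a subset, so there are no further candidate keys.

{D, F, H}, {D, F, L}, {D, F, G, J, K}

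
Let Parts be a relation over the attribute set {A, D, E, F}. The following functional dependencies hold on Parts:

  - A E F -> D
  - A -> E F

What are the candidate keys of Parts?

{A}

{A}⁺: A→EF adds E, F; AEF→D adds D → {A, D, E, F}.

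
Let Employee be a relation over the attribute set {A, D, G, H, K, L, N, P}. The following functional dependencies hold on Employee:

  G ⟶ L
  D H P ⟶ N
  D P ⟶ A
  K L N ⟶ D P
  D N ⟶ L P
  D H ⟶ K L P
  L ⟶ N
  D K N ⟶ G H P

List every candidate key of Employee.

(D, H), (G, K), (K, L), (D, K, N)

{D, H}⁺: DH→KLP adds K, L, P; L→N adds N; DKN→GHP adds G; DP→A adds A → {A, D, G, H, K, L, N, P}. Minimal: {H}⁺ = {H}; {D}⁺ = {D} — none reach the full schema.
{G, K}⁺: G→L adds L; L→N adds N; KLN→DP adds D, P; DKN→GHP adds H; DP→A adds A → {A, D, G, H, K, L, N, P}. Minimal: {K}⁺ = {K}; {G}⁺ = {G, L, N} — none reach the full schema.
{K, L}⁺: L→N adds N; KLN→DP adds D, P; DKN→GHP adds G, H; DP→A adds A → {A, D, G, H, K, L, N, P}. Minimal: {L}⁺ = {L, N}; {K}⁺ = {K} — none reach the full schema.
{D, K, N}⁺: DN→LP adds L, P; DKN→GHP adds G, H; DP→A adds A → {A, D, G, H, K, L, N, P}. Minimal: {K, N}⁺ = {K, N}; {D, N}⁺ = {A, D, L, N, P}; {D, K}⁺ = {D, K} — none reach the full schema.
Any other superkey contains one of these as a subset, so there are no further candidate keys.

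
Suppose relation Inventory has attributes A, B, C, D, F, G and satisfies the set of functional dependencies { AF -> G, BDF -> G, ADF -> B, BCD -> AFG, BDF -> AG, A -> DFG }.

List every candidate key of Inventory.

(A, C); (B, C, D)

Attribute C never appears on the right-hand side of any dependency, so C must belong to every candidate key.
{C}⁺ = {C}, which is not all of the schema, so we must add further attributes.
{A, C}⁺: A→DFG adds D, F, G; ADF→B adds B → {A, B, C, D, F, G}. Minimal: {C}⁺ = {C}; {A}⁺ = {A, B, D, F, G} — none reach the full schema.
{B, C, D}⁺: BCD→AFG adds A, F, G → {A, B, C, D, F, G}. Minimal: {C, D}⁺ = {C, D}; {B, D}⁺ = {B, D}; {B, C}⁺ = {B, C} — none reach the full schema.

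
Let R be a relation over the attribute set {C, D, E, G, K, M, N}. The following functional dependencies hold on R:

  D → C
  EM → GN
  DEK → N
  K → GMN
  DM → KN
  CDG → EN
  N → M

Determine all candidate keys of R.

Attribute D never appears on the right-hand side of any dependency, so D must belong to every candidate key.
{D}⁺ = {C, D}, which is not all of the schema, so we must add further attributes.
{D, G}⁺: D→C adds C; CDG→EN adds E, N; N→M adds M; DM→KN adds K → {C, D, E, G, K, M, N}. Minimal: {G}⁺ = {G}; {D}⁺ = {C, D} — none reach the full schema.
{D, K}⁺: D→C adds C; K→GMN adds G, M, N; CDG→EN adds E → {C, D, E, G, K, M, N}. Minimal: {K}⁺ = {G, K, M, N}; {D}⁺ = {C, D} — none reach the full schema.
{D, M}⁺: D→C adds C; DM→KN adds K, N; K→GMN adds G; CDG→EN adds E → {C, D, E, G, K, M, N}. Minimal: {M}⁺ = {M}; {D}⁺ = {C, D} — none reach the full schema.
{D, N}⁺: D→C adds C; N→M adds M; DM→KN adds K; K→GMN adds G; CDG→EN adds E → {C, D, E, G, K, M, N}. Minimal: {N}⁺ = {M, N}; {D}⁺ = {C, D} — none reach the full schema.
Any other superkey contains one of these as a subset, so there are no further candidate keys.

DG, DK, DM, DN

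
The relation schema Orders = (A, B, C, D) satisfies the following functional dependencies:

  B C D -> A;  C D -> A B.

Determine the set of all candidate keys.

Attributes C, D never appear on any right-hand side, so every candidate key must contain {C, D}.
{C, D}⁺ = {A, B, C, D}, which is all of the schema, so {C, D} is the only candidate key.

(C, D)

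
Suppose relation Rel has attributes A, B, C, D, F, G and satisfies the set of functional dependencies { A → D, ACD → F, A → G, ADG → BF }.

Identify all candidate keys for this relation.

Attributes A, C never appear on any right-hand side, so every candidate key must contain {A, C}.
{A, C}⁺ = {A, B, C, D, F, G}, which is all of the schema, so {A, C} is the only candidate key.

AC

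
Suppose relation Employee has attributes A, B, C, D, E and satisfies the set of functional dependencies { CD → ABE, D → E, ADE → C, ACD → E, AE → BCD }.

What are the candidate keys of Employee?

{A, D}⁺: D→E adds E; ADE→C adds C; AE→BCD adds B → {A, B, C, D, E}.
{A, E}⁺: AE→BCD adds B, C, D → {A, B, C, D, E}.
{C, D}⁺: CD→ABE adds A, B, E → {A, B, C, D, E}.

{A, D}, {A, E}, {C, D}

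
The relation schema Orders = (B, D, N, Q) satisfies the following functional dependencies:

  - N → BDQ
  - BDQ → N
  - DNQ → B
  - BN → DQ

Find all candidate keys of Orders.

{N}, {B, D, Q}

{N}⁺: N→BDQ adds B, D, Q → {B, D, N, Q}.
{B, D, Q}⁺: BDQ→N adds N → {B, D, N, Q}.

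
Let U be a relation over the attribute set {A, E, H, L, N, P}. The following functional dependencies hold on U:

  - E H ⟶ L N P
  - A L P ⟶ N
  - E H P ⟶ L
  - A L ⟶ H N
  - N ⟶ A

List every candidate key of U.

Attribute E never appears on the right-hand side of any dependency, so E must belong to every candidate key.
{E}⁺ = {E}, which is not all of the schema, so we must add further attributes.
{E, H}⁺: EH→LNP adds L, N, P; N→A adds A → {A, E, H, L, N, P}. Minimal: {H}⁺ = {H}; {E}⁺ = {E} — none reach the full schema.
{A, E, L}⁺: AL→HN adds H, N; EH→LNP adds P → {A, E, H, L, N, P}. Minimal: {E, L}⁺ = {E, L}; {A, L}⁺ = {A, H, L, N}; {A, E}⁺ = {A, E} — none reach the full schema.
{E, L, N}⁺: N→A adds A; AL→HN adds H; EH→LNP adds P → {A, E, H, L, N, P}. Minimal: {L, N}⁺ = {A, H, L, N}; {E, N}⁺ = {A, E, N}; {E, L}⁺ = {E, L} — none reach the full schema.

(E, H), (A, E, L), (E, L, N)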